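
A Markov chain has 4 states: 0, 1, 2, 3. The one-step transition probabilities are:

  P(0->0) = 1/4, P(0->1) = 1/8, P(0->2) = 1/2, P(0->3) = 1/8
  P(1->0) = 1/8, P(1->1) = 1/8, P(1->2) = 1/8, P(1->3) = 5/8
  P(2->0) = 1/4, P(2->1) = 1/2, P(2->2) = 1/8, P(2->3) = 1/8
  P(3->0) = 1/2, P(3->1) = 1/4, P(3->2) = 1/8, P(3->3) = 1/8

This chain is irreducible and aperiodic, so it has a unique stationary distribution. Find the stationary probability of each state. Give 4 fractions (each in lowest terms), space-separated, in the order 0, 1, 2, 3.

The stationary distribution satisfies pi = pi * P, i.e.:
  pi_0 = 1/4*pi_0 + 1/8*pi_1 + 1/4*pi_2 + 1/2*pi_3
  pi_1 = 1/8*pi_0 + 1/8*pi_1 + 1/2*pi_2 + 1/4*pi_3
  pi_2 = 1/2*pi_0 + 1/8*pi_1 + 1/8*pi_2 + 1/8*pi_3
  pi_3 = 1/8*pi_0 + 5/8*pi_1 + 1/8*pi_2 + 1/8*pi_3
with normalization: pi_0 + pi_1 + pi_2 + pi_3 = 1.

Using the first 3 balance equations plus normalization, the linear system A*pi = b is:
  [-3/4, 1/8, 1/4, 1/2] . pi = 0
  [1/8, -7/8, 1/2, 1/4] . pi = 0
  [1/2, 1/8, -7/8, 1/8] . pi = 0
  [1, 1, 1, 1] . pi = 1

Solving yields:
  pi_0 = 9/32
  pi_1 = 31/128
  pi_2 = 59/256
  pi_3 = 63/256

Verification (pi * P):
  9/32*1/4 + 31/128*1/8 + 59/256*1/4 + 63/256*1/2 = 9/32 = pi_0  (ok)
  9/32*1/8 + 31/128*1/8 + 59/256*1/2 + 63/256*1/4 = 31/128 = pi_1  (ok)
  9/32*1/2 + 31/128*1/8 + 59/256*1/8 + 63/256*1/8 = 59/256 = pi_2  (ok)
  9/32*1/8 + 31/128*5/8 + 59/256*1/8 + 63/256*1/8 = 63/256 = pi_3  (ok)

Answer: 9/32 31/128 59/256 63/256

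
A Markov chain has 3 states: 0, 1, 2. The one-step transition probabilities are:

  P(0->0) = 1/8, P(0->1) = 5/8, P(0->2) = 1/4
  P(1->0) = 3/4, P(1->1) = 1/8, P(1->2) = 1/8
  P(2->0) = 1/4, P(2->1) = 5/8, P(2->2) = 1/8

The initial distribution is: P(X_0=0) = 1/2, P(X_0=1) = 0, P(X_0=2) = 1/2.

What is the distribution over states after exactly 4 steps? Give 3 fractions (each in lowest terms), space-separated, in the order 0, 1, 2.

Propagating the distribution step by step (d_{t+1} = d_t * P):
d_0 = (0=1/2, 1=0, 2=1/2)
  d_1[0] = 1/2*1/8 + 0*3/4 + 1/2*1/4 = 3/16
  d_1[1] = 1/2*5/8 + 0*1/8 + 1/2*5/8 = 5/8
  d_1[2] = 1/2*1/4 + 0*1/8 + 1/2*1/8 = 3/16
d_1 = (0=3/16, 1=5/8, 2=3/16)
  d_2[0] = 3/16*1/8 + 5/8*3/4 + 3/16*1/4 = 69/128
  d_2[1] = 3/16*5/8 + 5/8*1/8 + 3/16*5/8 = 5/16
  d_2[2] = 3/16*1/4 + 5/8*1/8 + 3/16*1/8 = 19/128
d_2 = (0=69/128, 1=5/16, 2=19/128)
  d_3[0] = 69/128*1/8 + 5/16*3/4 + 19/128*1/4 = 347/1024
  d_3[1] = 69/128*5/8 + 5/16*1/8 + 19/128*5/8 = 15/32
  d_3[2] = 69/128*1/4 + 5/16*1/8 + 19/128*1/8 = 197/1024
d_3 = (0=347/1024, 1=15/32, 2=197/1024)
  d_4[0] = 347/1024*1/8 + 15/32*3/4 + 197/1024*1/4 = 3621/8192
  d_4[1] = 347/1024*5/8 + 15/32*1/8 + 197/1024*5/8 = 25/64
  d_4[2] = 347/1024*1/4 + 15/32*1/8 + 197/1024*1/8 = 1371/8192
d_4 = (0=3621/8192, 1=25/64, 2=1371/8192)

Answer: 3621/8192 25/64 1371/8192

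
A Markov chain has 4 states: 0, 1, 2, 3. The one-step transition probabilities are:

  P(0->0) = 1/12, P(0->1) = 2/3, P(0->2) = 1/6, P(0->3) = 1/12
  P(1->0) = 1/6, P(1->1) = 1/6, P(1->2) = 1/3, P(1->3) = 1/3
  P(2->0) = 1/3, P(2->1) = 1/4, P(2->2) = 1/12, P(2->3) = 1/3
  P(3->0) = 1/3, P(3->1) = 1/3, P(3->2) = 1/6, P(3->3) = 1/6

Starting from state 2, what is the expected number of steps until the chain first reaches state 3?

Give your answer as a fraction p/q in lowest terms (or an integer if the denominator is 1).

Let h_i = expected steps to first reach 3 from state i.
Boundary: h_3 = 0.
First-step equations for the other states:
  h_0 = 1 + 1/12*h_0 + 2/3*h_1 + 1/6*h_2 + 1/12*h_3
  h_1 = 1 + 1/6*h_0 + 1/6*h_1 + 1/3*h_2 + 1/3*h_3
  h_2 = 1 + 1/3*h_0 + 1/4*h_1 + 1/12*h_2 + 1/3*h_3

Substituting h_3 = 0 and rearranging gives the linear system (I - Q) h = 1:
  [11/12, -2/3, -1/6] . (h_0, h_1, h_2) = 1
  [-1/6, 5/6, -1/3] . (h_0, h_1, h_2) = 1
  [-1/3, -1/4, 11/12] . (h_0, h_1, h_2) = 1

Solving yields:
  h_0 = 1464/341
  h_1 = 1194/341
  h_2 = 1230/341

Starting state is 2, so the expected hitting time is h_2 = 1230/341.

Answer: 1230/341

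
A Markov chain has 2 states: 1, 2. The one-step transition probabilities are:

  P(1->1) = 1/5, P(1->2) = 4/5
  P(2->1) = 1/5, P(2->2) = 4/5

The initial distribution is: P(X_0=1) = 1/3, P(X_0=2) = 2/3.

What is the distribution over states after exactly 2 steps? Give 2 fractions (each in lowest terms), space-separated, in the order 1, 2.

Answer: 1/5 4/5

Derivation:
Propagating the distribution step by step (d_{t+1} = d_t * P):
d_0 = (1=1/3, 2=2/3)
  d_1[1] = 1/3*1/5 + 2/3*1/5 = 1/5
  d_1[2] = 1/3*4/5 + 2/3*4/5 = 4/5
d_1 = (1=1/5, 2=4/5)
  d_2[1] = 1/5*1/5 + 4/5*1/5 = 1/5
  d_2[2] = 1/5*4/5 + 4/5*4/5 = 4/5
d_2 = (1=1/5, 2=4/5)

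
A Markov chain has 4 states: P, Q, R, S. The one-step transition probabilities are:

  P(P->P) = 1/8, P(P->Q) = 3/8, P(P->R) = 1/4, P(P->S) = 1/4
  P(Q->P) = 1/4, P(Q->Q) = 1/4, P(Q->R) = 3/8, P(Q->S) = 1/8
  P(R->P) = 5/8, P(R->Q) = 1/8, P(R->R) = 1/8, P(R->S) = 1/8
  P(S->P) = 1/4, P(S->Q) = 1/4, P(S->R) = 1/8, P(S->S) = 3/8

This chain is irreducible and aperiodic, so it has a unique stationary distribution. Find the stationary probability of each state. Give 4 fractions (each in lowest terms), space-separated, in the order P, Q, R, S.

The stationary distribution satisfies pi = pi * P, i.e.:
  pi_P = 1/8*pi_P + 1/4*pi_Q + 5/8*pi_R + 1/4*pi_S
  pi_Q = 3/8*pi_P + 1/4*pi_Q + 1/8*pi_R + 1/4*pi_S
  pi_R = 1/4*pi_P + 3/8*pi_Q + 1/8*pi_R + 1/8*pi_S
  pi_S = 1/4*pi_P + 1/8*pi_Q + 1/8*pi_R + 3/8*pi_S
with normalization: pi_P + pi_Q + pi_R + pi_S = 1.

Using the first 3 balance equations plus normalization, the linear system A*pi = b is:
  [-7/8, 1/4, 5/8, 1/4] . pi = 0
  [3/8, -3/4, 1/8, 1/4] . pi = 0
  [1/4, 3/8, -7/8, 1/8] . pi = 0
  [1, 1, 1, 1] . pi = 1

Solving yields:
  pi_P = 14/47
  pi_Q = 73/282
  pi_R = 32/141
  pi_S = 61/282

Verification (pi * P):
  14/47*1/8 + 73/282*1/4 + 32/141*5/8 + 61/282*1/4 = 14/47 = pi_P  (ok)
  14/47*3/8 + 73/282*1/4 + 32/141*1/8 + 61/282*1/4 = 73/282 = pi_Q  (ok)
  14/47*1/4 + 73/282*3/8 + 32/141*1/8 + 61/282*1/8 = 32/141 = pi_R  (ok)
  14/47*1/4 + 73/282*1/8 + 32/141*1/8 + 61/282*3/8 = 61/282 = pi_S  (ok)

Answer: 14/47 73/282 32/141 61/282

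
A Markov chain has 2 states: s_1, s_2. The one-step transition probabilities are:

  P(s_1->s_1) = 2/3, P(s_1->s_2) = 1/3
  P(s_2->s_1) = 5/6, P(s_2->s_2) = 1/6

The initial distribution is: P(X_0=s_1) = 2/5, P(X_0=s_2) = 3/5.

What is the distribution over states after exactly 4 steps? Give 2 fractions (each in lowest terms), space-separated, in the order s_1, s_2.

Propagating the distribution step by step (d_{t+1} = d_t * P):
d_0 = (s_1=2/5, s_2=3/5)
  d_1[s_1] = 2/5*2/3 + 3/5*5/6 = 23/30
  d_1[s_2] = 2/5*1/3 + 3/5*1/6 = 7/30
d_1 = (s_1=23/30, s_2=7/30)
  d_2[s_1] = 23/30*2/3 + 7/30*5/6 = 127/180
  d_2[s_2] = 23/30*1/3 + 7/30*1/6 = 53/180
d_2 = (s_1=127/180, s_2=53/180)
  d_3[s_1] = 127/180*2/3 + 53/180*5/6 = 773/1080
  d_3[s_2] = 127/180*1/3 + 53/180*1/6 = 307/1080
d_3 = (s_1=773/1080, s_2=307/1080)
  d_4[s_1] = 773/1080*2/3 + 307/1080*5/6 = 4627/6480
  d_4[s_2] = 773/1080*1/3 + 307/1080*1/6 = 1853/6480
d_4 = (s_1=4627/6480, s_2=1853/6480)

Answer: 4627/6480 1853/6480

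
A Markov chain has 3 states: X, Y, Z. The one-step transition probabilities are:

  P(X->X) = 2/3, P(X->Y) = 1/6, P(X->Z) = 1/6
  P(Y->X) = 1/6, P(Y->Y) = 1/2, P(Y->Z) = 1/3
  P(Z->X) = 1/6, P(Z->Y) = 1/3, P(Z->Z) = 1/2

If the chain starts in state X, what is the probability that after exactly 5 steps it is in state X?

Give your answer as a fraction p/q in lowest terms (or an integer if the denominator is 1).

Answer: 17/48

Derivation:
Computing P^5 by repeated multiplication:
P^1 =
  X: [2/3, 1/6, 1/6]
  Y: [1/6, 1/2, 1/3]
  Z: [1/6, 1/3, 1/2]
P^2 =
  X: [1/2, 1/4, 1/4]
  Y: [1/4, 7/18, 13/36]
  Z: [1/4, 13/36, 7/18]
P^3 =
  X: [5/12, 7/24, 7/24]
  Y: [7/24, 77/216, 19/54]
  Z: [7/24, 19/54, 77/216]
P^4 =
  X: [3/8, 5/16, 5/16]
  Y: [5/16, 223/648, 445/1296]
  Z: [5/16, 445/1296, 223/648]
P^5 =
  X: [17/48, 31/96, 31/96]
  Y: [31/96, 2633/7776, 329/972]
  Z: [31/96, 329/972, 2633/7776]

(P^5)[X -> X] = 17/48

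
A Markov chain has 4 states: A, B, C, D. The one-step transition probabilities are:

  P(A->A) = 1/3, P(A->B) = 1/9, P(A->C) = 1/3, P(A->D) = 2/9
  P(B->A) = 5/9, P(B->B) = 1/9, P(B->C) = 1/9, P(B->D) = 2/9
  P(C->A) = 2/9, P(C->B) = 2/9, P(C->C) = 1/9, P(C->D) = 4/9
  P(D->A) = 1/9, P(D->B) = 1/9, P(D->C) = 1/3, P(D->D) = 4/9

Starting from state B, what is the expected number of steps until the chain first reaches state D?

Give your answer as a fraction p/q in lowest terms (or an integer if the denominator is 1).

Answer: 15/4

Derivation:
Let h_i = expected steps to first reach D from state i.
Boundary: h_D = 0.
First-step equations for the other states:
  h_A = 1 + 1/3*h_A + 1/9*h_B + 1/3*h_C + 2/9*h_D
  h_B = 1 + 5/9*h_A + 1/9*h_B + 1/9*h_C + 2/9*h_D
  h_C = 1 + 2/9*h_A + 2/9*h_B + 1/9*h_C + 4/9*h_D

Substituting h_D = 0 and rearranging gives the linear system (I - Q) h = 1:
  [2/3, -1/9, -1/3] . (h_A, h_B, h_C) = 1
  [-5/9, 8/9, -1/9] . (h_A, h_B, h_C) = 1
  [-2/9, -2/9, 8/9] . (h_A, h_B, h_C) = 1

Solving yields:
  h_A = 101/28
  h_B = 15/4
  h_C = 83/28

Starting state is B, so the expected hitting time is h_B = 15/4.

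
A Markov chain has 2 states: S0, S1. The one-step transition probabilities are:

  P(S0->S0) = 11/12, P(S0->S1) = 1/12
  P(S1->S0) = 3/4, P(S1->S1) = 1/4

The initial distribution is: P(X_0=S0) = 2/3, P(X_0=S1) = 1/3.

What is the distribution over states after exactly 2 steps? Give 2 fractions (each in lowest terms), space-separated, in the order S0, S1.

Answer: 193/216 23/216

Derivation:
Propagating the distribution step by step (d_{t+1} = d_t * P):
d_0 = (S0=2/3, S1=1/3)
  d_1[S0] = 2/3*11/12 + 1/3*3/4 = 31/36
  d_1[S1] = 2/3*1/12 + 1/3*1/4 = 5/36
d_1 = (S0=31/36, S1=5/36)
  d_2[S0] = 31/36*11/12 + 5/36*3/4 = 193/216
  d_2[S1] = 31/36*1/12 + 5/36*1/4 = 23/216
d_2 = (S0=193/216, S1=23/216)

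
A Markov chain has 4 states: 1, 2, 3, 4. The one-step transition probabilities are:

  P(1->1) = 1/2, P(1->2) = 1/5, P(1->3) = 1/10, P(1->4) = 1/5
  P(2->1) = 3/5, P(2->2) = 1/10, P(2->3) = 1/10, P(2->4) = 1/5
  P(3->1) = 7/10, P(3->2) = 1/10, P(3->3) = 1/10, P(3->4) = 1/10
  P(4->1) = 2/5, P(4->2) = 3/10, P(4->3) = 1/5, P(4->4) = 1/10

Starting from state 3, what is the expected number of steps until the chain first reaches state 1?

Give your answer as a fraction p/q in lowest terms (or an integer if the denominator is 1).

Let h_i = expected steps to first reach 1 from state i.
Boundary: h_1 = 0.
First-step equations for the other states:
  h_2 = 1 + 3/5*h_1 + 1/10*h_2 + 1/10*h_3 + 1/5*h_4
  h_3 = 1 + 7/10*h_1 + 1/10*h_2 + 1/10*h_3 + 1/10*h_4
  h_4 = 1 + 2/5*h_1 + 3/10*h_2 + 1/5*h_3 + 1/10*h_4

Substituting h_1 = 0 and rearranging gives the linear system (I - Q) h = 1:
  [9/10, -1/10, -1/5] . (h_2, h_3, h_4) = 1
  [-1/10, 9/10, -1/10] . (h_2, h_3, h_4) = 1
  [-3/10, -1/5, 9/10] . (h_2, h_3, h_4) = 1

Solving yields:
  h_2 = 1110/641
  h_3 = 980/641
  h_4 = 1300/641

Starting state is 3, so the expected hitting time is h_3 = 980/641.

Answer: 980/641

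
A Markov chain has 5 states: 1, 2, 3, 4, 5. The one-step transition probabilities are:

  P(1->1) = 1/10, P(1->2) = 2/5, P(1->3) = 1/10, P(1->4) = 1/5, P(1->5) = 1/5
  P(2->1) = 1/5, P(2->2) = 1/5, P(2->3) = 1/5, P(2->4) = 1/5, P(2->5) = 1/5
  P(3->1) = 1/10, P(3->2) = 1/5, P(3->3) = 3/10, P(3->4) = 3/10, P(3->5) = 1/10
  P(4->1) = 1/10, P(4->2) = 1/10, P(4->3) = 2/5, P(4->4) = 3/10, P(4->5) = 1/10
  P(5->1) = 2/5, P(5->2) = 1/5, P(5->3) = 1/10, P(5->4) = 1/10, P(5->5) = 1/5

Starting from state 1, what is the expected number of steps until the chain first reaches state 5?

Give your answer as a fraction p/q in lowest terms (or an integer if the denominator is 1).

Answer: 4245/638

Derivation:
Let h_i = expected steps to first reach 5 from state i.
Boundary: h_5 = 0.
First-step equations for the other states:
  h_1 = 1 + 1/10*h_1 + 2/5*h_2 + 1/10*h_3 + 1/5*h_4 + 1/5*h_5
  h_2 = 1 + 1/5*h_1 + 1/5*h_2 + 1/5*h_3 + 1/5*h_4 + 1/5*h_5
  h_3 = 1 + 1/10*h_1 + 1/5*h_2 + 3/10*h_3 + 3/10*h_4 + 1/10*h_5
  h_4 = 1 + 1/10*h_1 + 1/10*h_2 + 2/5*h_3 + 3/10*h_4 + 1/10*h_5

Substituting h_5 = 0 and rearranging gives the linear system (I - Q) h = 1:
  [9/10, -2/5, -1/10, -1/5] . (h_1, h_2, h_3, h_4) = 1
  [-1/5, 4/5, -1/5, -1/5] . (h_1, h_2, h_3, h_4) = 1
  [-1/10, -1/5, 7/10, -3/10] . (h_1, h_2, h_3, h_4) = 1
  [-1/10, -1/10, -2/5, 7/10] . (h_1, h_2, h_3, h_4) = 1

Solving yields:
  h_1 = 4245/638
  h_2 = 4295/638
  h_3 = 4845/638
  h_4 = 2450/319

Starting state is 1, so the expected hitting time is h_1 = 4245/638.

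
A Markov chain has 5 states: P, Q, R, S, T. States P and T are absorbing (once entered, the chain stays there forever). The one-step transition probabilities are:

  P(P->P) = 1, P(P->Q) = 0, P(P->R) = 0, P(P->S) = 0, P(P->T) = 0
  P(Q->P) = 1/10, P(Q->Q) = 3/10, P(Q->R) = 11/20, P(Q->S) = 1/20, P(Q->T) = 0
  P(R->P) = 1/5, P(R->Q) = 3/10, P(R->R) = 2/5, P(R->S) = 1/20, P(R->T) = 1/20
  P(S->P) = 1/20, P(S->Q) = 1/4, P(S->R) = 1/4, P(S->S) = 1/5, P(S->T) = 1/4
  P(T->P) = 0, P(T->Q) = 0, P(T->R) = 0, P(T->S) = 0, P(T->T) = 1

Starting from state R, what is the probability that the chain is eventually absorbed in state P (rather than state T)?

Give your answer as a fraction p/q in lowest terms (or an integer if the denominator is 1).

Let a_i = P(absorbed in P | start in state i).
Boundary conditions: a_P = 1, a_T = 0.
For each transient state i, a_i = sum_j P(i->j) * a_j:
  a_Q = 1/10*a_P + 3/10*a_Q + 11/20*a_R + 1/20*a_S + 0*a_T
  a_R = 1/5*a_P + 3/10*a_Q + 2/5*a_R + 1/20*a_S + 1/20*a_T
  a_S = 1/20*a_P + 1/4*a_Q + 1/4*a_R + 1/5*a_S + 1/4*a_T

Substituting a_P = 1 and a_T = 0, rearrange to (I - Q) a = r where r[i] = P(i -> P):
  [7/10, -11/20, -1/20] . (a_Q, a_R, a_S) = 1/10
  [-3/10, 3/5, -1/20] . (a_Q, a_R, a_S) = 1/5
  [-1/4, -1/4, 4/5] . (a_Q, a_R, a_S) = 1/20

Solving yields:
  a_Q = 1121/1417
  a_R = 1098/1417
  a_S = 782/1417

Starting state is R, so the absorption probability is a_R = 1098/1417.

Answer: 1098/1417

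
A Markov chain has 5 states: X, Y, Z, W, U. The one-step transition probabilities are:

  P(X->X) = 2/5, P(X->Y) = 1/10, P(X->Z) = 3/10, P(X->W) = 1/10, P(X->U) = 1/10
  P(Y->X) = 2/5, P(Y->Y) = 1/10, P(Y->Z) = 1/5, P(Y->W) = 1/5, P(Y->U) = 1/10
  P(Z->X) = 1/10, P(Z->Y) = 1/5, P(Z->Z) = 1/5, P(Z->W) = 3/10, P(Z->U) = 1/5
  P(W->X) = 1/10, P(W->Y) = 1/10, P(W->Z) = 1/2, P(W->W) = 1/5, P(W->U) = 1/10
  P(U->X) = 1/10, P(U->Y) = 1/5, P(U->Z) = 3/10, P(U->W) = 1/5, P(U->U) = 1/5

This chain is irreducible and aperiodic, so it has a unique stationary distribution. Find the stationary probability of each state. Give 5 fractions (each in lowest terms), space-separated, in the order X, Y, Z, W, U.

The stationary distribution satisfies pi = pi * P, i.e.:
  pi_X = 2/5*pi_X + 2/5*pi_Y + 1/10*pi_Z + 1/10*pi_W + 1/10*pi_U
  pi_Y = 1/10*pi_X + 1/10*pi_Y + 1/5*pi_Z + 1/10*pi_W + 1/5*pi_U
  pi_Z = 3/10*pi_X + 1/5*pi_Y + 1/5*pi_Z + 1/2*pi_W + 3/10*pi_U
  pi_W = 1/10*pi_X + 1/5*pi_Y + 3/10*pi_Z + 1/5*pi_W + 1/5*pi_U
  pi_U = 1/10*pi_X + 1/10*pi_Y + 1/5*pi_Z + 1/10*pi_W + 1/5*pi_U
with normalization: pi_X + pi_Y + pi_Z + pi_W + pi_U = 1.

Using the first 4 balance equations plus normalization, the linear system A*pi = b is:
  [-3/5, 2/5, 1/10, 1/10, 1/10] . pi = 0
  [1/10, -9/10, 1/5, 1/10, 1/5] . pi = 0
  [3/10, 1/5, -4/5, 1/2, 3/10] . pi = 0
  [1/10, 1/5, 3/10, -4/5, 1/5] . pi = 0
  [1, 1, 1, 1, 1] . pi = 1

Solving yields:
  pi_X = 44/215
  pi_Y = 31/215
  pi_Z = 64/215
  pi_W = 9/43
  pi_U = 31/215

Verification (pi * P):
  44/215*2/5 + 31/215*2/5 + 64/215*1/10 + 9/43*1/10 + 31/215*1/10 = 44/215 = pi_X  (ok)
  44/215*1/10 + 31/215*1/10 + 64/215*1/5 + 9/43*1/10 + 31/215*1/5 = 31/215 = pi_Y  (ok)
  44/215*3/10 + 31/215*1/5 + 64/215*1/5 + 9/43*1/2 + 31/215*3/10 = 64/215 = pi_Z  (ok)
  44/215*1/10 + 31/215*1/5 + 64/215*3/10 + 9/43*1/5 + 31/215*1/5 = 9/43 = pi_W  (ok)
  44/215*1/10 + 31/215*1/10 + 64/215*1/5 + 9/43*1/10 + 31/215*1/5 = 31/215 = pi_U  (ok)

Answer: 44/215 31/215 64/215 9/43 31/215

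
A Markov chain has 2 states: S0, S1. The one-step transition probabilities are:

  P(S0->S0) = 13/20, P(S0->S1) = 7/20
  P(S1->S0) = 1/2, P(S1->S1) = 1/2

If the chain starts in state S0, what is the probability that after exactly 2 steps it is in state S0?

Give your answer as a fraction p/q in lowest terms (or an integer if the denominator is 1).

Computing P^2 by repeated multiplication:
P^1 =
  S0: [13/20, 7/20]
  S1: [1/2, 1/2]
P^2 =
  S0: [239/400, 161/400]
  S1: [23/40, 17/40]

(P^2)[S0 -> S0] = 239/400

Answer: 239/400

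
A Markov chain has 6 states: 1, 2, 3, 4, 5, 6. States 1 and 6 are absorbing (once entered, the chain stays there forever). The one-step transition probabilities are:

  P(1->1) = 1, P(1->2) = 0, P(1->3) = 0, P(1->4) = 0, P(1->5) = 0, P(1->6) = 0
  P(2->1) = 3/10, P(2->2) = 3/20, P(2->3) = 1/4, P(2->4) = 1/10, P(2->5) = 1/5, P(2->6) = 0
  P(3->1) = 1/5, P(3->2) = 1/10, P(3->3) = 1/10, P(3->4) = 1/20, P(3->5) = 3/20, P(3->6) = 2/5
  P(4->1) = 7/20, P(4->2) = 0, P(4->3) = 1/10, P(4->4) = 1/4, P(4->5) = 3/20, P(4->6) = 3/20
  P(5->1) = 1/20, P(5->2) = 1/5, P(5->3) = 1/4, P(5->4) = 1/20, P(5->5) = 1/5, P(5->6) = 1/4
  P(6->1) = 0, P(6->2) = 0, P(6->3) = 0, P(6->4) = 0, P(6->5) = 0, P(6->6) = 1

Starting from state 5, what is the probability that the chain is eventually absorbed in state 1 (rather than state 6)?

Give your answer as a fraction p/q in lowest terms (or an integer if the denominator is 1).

Let a_i = P(absorbed in 1 | start in state i).
Boundary conditions: a_1 = 1, a_6 = 0.
For each transient state i, a_i = sum_j P(i->j) * a_j:
  a_2 = 3/10*a_1 + 3/20*a_2 + 1/4*a_3 + 1/10*a_4 + 1/5*a_5 + 0*a_6
  a_3 = 1/5*a_1 + 1/10*a_2 + 1/10*a_3 + 1/20*a_4 + 3/20*a_5 + 2/5*a_6
  a_4 = 7/20*a_1 + 0*a_2 + 1/10*a_3 + 1/4*a_4 + 3/20*a_5 + 3/20*a_6
  a_5 = 1/20*a_1 + 1/5*a_2 + 1/4*a_3 + 1/20*a_4 + 1/5*a_5 + 1/4*a_6

Substituting a_1 = 1 and a_6 = 0, rearrange to (I - Q) a = r where r[i] = P(i -> 1):
  [17/20, -1/4, -1/10, -1/5] . (a_2, a_3, a_4, a_5) = 3/10
  [-1/10, 9/10, -1/20, -3/20] . (a_2, a_3, a_4, a_5) = 1/5
  [0, -1/10, 3/4, -3/20] . (a_2, a_3, a_4, a_5) = 7/20
  [-1/5, -1/4, -1/20, 4/5] . (a_2, a_3, a_4, a_5) = 1/20

Solving yields:
  a_2 = 3349/5354
  a_3 = 2075/5354
  a_4 = 3179/5354
  a_5 = 2019/5354

Starting state is 5, so the absorption probability is a_5 = 2019/5354.

Answer: 2019/5354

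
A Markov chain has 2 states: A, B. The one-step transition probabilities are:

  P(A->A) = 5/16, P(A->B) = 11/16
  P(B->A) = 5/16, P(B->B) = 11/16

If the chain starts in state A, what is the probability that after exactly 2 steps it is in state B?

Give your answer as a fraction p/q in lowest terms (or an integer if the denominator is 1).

Answer: 11/16

Derivation:
Computing P^2 by repeated multiplication:
P^1 =
  A: [5/16, 11/16]
  B: [5/16, 11/16]
P^2 =
  A: [5/16, 11/16]
  B: [5/16, 11/16]

(P^2)[A -> B] = 11/16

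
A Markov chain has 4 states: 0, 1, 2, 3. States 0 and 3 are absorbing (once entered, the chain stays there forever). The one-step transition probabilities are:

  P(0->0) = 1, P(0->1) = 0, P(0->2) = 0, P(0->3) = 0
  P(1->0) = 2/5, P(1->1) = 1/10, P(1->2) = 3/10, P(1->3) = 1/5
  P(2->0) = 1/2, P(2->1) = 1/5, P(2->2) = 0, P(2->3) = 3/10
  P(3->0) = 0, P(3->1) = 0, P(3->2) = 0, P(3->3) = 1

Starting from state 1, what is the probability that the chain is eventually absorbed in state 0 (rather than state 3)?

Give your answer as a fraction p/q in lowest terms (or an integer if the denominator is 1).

Answer: 55/84

Derivation:
Let a_i = P(absorbed in 0 | start in state i).
Boundary conditions: a_0 = 1, a_3 = 0.
For each transient state i, a_i = sum_j P(i->j) * a_j:
  a_1 = 2/5*a_0 + 1/10*a_1 + 3/10*a_2 + 1/5*a_3
  a_2 = 1/2*a_0 + 1/5*a_1 + 0*a_2 + 3/10*a_3

Substituting a_0 = 1 and a_3 = 0, rearrange to (I - Q) a = r where r[i] = P(i -> 0):
  [9/10, -3/10] . (a_1, a_2) = 2/5
  [-1/5, 1] . (a_1, a_2) = 1/2

Solving yields:
  a_1 = 55/84
  a_2 = 53/84

Starting state is 1, so the absorption probability is a_1 = 55/84.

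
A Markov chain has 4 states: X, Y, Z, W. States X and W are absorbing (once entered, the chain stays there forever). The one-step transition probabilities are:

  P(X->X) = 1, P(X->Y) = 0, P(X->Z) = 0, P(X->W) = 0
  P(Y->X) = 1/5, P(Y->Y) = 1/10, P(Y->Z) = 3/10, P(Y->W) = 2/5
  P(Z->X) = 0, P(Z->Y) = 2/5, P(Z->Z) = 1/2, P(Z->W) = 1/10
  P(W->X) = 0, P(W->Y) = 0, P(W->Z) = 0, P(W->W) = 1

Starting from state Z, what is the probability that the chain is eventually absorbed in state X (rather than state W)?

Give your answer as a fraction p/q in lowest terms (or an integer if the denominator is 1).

Let a_i = P(absorbed in X | start in state i).
Boundary conditions: a_X = 1, a_W = 0.
For each transient state i, a_i = sum_j P(i->j) * a_j:
  a_Y = 1/5*a_X + 1/10*a_Y + 3/10*a_Z + 2/5*a_W
  a_Z = 0*a_X + 2/5*a_Y + 1/2*a_Z + 1/10*a_W

Substituting a_X = 1 and a_W = 0, rearrange to (I - Q) a = r where r[i] = P(i -> X):
  [9/10, -3/10] . (a_Y, a_Z) = 1/5
  [-2/5, 1/2] . (a_Y, a_Z) = 0

Solving yields:
  a_Y = 10/33
  a_Z = 8/33

Starting state is Z, so the absorption probability is a_Z = 8/33.

Answer: 8/33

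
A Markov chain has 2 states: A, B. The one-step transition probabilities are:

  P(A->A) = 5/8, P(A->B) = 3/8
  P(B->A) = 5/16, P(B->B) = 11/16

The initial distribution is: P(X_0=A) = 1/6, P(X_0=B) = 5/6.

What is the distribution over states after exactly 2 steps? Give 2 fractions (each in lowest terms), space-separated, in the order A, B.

Propagating the distribution step by step (d_{t+1} = d_t * P):
d_0 = (A=1/6, B=5/6)
  d_1[A] = 1/6*5/8 + 5/6*5/16 = 35/96
  d_1[B] = 1/6*3/8 + 5/6*11/16 = 61/96
d_1 = (A=35/96, B=61/96)
  d_2[A] = 35/96*5/8 + 61/96*5/16 = 655/1536
  d_2[B] = 35/96*3/8 + 61/96*11/16 = 881/1536
d_2 = (A=655/1536, B=881/1536)

Answer: 655/1536 881/1536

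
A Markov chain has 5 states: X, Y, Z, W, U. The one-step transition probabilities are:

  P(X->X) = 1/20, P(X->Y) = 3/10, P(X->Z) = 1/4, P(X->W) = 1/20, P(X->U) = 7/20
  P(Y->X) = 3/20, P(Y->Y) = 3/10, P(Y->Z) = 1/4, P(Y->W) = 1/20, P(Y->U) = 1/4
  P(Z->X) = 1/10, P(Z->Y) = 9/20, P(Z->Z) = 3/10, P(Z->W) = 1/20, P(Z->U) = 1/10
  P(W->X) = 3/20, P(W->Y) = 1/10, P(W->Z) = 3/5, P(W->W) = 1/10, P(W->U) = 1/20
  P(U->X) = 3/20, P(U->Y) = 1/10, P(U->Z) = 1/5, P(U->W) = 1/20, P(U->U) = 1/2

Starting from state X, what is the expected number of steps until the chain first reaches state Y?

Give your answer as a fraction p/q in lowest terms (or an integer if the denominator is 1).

Answer: 120840/32189

Derivation:
Let h_i = expected steps to first reach Y from state i.
Boundary: h_Y = 0.
First-step equations for the other states:
  h_X = 1 + 1/20*h_X + 3/10*h_Y + 1/4*h_Z + 1/20*h_W + 7/20*h_U
  h_Z = 1 + 1/10*h_X + 9/20*h_Y + 3/10*h_Z + 1/20*h_W + 1/10*h_U
  h_W = 1 + 3/20*h_X + 1/10*h_Y + 3/5*h_Z + 1/10*h_W + 1/20*h_U
  h_U = 1 + 3/20*h_X + 1/10*h_Y + 1/5*h_Z + 1/20*h_W + 1/2*h_U

Substituting h_Y = 0 and rearranging gives the linear system (I - Q) h = 1:
  [19/20, -1/4, -1/20, -7/20] . (h_X, h_Z, h_W, h_U) = 1
  [-1/10, 7/10, -1/20, -1/10] . (h_X, h_Z, h_W, h_U) = 1
  [-3/20, -3/5, 9/10, -1/20] . (h_X, h_Z, h_W, h_U) = 1
  [-3/20, -1/5, -1/20, 1/2] . (h_X, h_Z, h_W, h_U) = 1

Solving yields:
  h_X = 120840/32189
  h_Z = 93860/32189
  h_W = 126860/32189
  h_U = 150860/32189

Starting state is X, so the expected hitting time is h_X = 120840/32189.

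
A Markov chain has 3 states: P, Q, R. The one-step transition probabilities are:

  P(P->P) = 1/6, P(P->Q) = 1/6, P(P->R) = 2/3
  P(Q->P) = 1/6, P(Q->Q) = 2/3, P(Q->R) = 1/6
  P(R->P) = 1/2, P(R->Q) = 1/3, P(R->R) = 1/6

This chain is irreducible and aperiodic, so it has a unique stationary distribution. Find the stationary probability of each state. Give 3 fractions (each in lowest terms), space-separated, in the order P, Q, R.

The stationary distribution satisfies pi = pi * P, i.e.:
  pi_P = 1/6*pi_P + 1/6*pi_Q + 1/2*pi_R
  pi_Q = 1/6*pi_P + 2/3*pi_Q + 1/3*pi_R
  pi_R = 2/3*pi_P + 1/6*pi_Q + 1/6*pi_R
with normalization: pi_P + pi_Q + pi_R = 1.

Using the first 2 balance equations plus normalization, the linear system A*pi = b is:
  [-5/6, 1/6, 1/2] . pi = 0
  [1/6, -1/3, 1/3] . pi = 0
  [1, 1, 1] . pi = 1

Solving yields:
  pi_P = 4/15
  pi_Q = 13/30
  pi_R = 3/10

Verification (pi * P):
  4/15*1/6 + 13/30*1/6 + 3/10*1/2 = 4/15 = pi_P  (ok)
  4/15*1/6 + 13/30*2/3 + 3/10*1/3 = 13/30 = pi_Q  (ok)
  4/15*2/3 + 13/30*1/6 + 3/10*1/6 = 3/10 = pi_R  (ok)

Answer: 4/15 13/30 3/10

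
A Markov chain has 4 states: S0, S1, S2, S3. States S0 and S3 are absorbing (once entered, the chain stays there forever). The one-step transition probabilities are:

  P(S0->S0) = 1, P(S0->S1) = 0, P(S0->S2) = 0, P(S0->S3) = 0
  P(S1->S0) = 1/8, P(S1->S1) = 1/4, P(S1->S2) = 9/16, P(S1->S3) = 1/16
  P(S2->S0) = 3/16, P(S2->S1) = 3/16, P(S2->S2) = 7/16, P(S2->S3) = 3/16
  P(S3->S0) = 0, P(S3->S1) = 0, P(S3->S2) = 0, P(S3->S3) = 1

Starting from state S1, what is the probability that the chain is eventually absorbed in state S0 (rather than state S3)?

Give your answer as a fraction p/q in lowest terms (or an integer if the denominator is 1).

Let a_i = P(absorbed in S0 | start in state i).
Boundary conditions: a_S0 = 1, a_S3 = 0.
For each transient state i, a_i = sum_j P(i->j) * a_j:
  a_S1 = 1/8*a_S0 + 1/4*a_S1 + 9/16*a_S2 + 1/16*a_S3
  a_S2 = 3/16*a_S0 + 3/16*a_S1 + 7/16*a_S2 + 3/16*a_S3

Substituting a_S0 = 1 and a_S3 = 0, rearrange to (I - Q) a = r where r[i] = P(i -> S0):
  [3/4, -9/16] . (a_S1, a_S2) = 1/8
  [-3/16, 9/16] . (a_S1, a_S2) = 3/16

Solving yields:
  a_S1 = 5/9
  a_S2 = 14/27

Starting state is S1, so the absorption probability is a_S1 = 5/9.

Answer: 5/9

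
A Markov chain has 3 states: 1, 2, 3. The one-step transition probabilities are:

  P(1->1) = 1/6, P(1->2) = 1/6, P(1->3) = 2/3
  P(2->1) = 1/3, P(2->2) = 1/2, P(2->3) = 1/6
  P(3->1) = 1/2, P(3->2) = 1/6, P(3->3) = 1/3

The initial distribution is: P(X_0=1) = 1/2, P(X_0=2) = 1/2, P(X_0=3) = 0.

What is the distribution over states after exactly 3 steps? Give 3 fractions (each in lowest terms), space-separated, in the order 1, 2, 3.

Answer: 1/3 7/27 11/27

Derivation:
Propagating the distribution step by step (d_{t+1} = d_t * P):
d_0 = (1=1/2, 2=1/2, 3=0)
  d_1[1] = 1/2*1/6 + 1/2*1/3 + 0*1/2 = 1/4
  d_1[2] = 1/2*1/6 + 1/2*1/2 + 0*1/6 = 1/3
  d_1[3] = 1/2*2/3 + 1/2*1/6 + 0*1/3 = 5/12
d_1 = (1=1/4, 2=1/3, 3=5/12)
  d_2[1] = 1/4*1/6 + 1/3*1/3 + 5/12*1/2 = 13/36
  d_2[2] = 1/4*1/6 + 1/3*1/2 + 5/12*1/6 = 5/18
  d_2[3] = 1/4*2/3 + 1/3*1/6 + 5/12*1/3 = 13/36
d_2 = (1=13/36, 2=5/18, 3=13/36)
  d_3[1] = 13/36*1/6 + 5/18*1/3 + 13/36*1/2 = 1/3
  d_3[2] = 13/36*1/6 + 5/18*1/2 + 13/36*1/6 = 7/27
  d_3[3] = 13/36*2/3 + 5/18*1/6 + 13/36*1/3 = 11/27
d_3 = (1=1/3, 2=7/27, 3=11/27)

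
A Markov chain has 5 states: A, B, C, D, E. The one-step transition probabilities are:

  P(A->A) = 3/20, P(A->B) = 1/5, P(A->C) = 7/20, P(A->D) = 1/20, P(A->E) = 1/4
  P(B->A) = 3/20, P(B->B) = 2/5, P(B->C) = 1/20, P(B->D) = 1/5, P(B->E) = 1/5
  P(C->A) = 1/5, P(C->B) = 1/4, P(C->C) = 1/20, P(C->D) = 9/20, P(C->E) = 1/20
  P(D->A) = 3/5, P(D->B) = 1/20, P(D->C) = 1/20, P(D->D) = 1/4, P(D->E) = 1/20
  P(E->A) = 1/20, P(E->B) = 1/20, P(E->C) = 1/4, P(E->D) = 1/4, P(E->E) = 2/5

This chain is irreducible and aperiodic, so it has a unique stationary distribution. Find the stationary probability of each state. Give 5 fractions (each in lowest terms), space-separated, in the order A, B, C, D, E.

Answer: 7879/32827 5965/32827 21081/131308 29547/131308 6326/32827

Derivation:
The stationary distribution satisfies pi = pi * P, i.e.:
  pi_A = 3/20*pi_A + 3/20*pi_B + 1/5*pi_C + 3/5*pi_D + 1/20*pi_E
  pi_B = 1/5*pi_A + 2/5*pi_B + 1/4*pi_C + 1/20*pi_D + 1/20*pi_E
  pi_C = 7/20*pi_A + 1/20*pi_B + 1/20*pi_C + 1/20*pi_D + 1/4*pi_E
  pi_D = 1/20*pi_A + 1/5*pi_B + 9/20*pi_C + 1/4*pi_D + 1/4*pi_E
  pi_E = 1/4*pi_A + 1/5*pi_B + 1/20*pi_C + 1/20*pi_D + 2/5*pi_E
with normalization: pi_A + pi_B + pi_C + pi_D + pi_E = 1.

Using the first 4 balance equations plus normalization, the linear system A*pi = b is:
  [-17/20, 3/20, 1/5, 3/5, 1/20] . pi = 0
  [1/5, -3/5, 1/4, 1/20, 1/20] . pi = 0
  [7/20, 1/20, -19/20, 1/20, 1/4] . pi = 0
  [1/20, 1/5, 9/20, -3/4, 1/4] . pi = 0
  [1, 1, 1, 1, 1] . pi = 1

Solving yields:
  pi_A = 7879/32827
  pi_B = 5965/32827
  pi_C = 21081/131308
  pi_D = 29547/131308
  pi_E = 6326/32827

Verification (pi * P):
  7879/32827*3/20 + 5965/32827*3/20 + 21081/131308*1/5 + 29547/131308*3/5 + 6326/32827*1/20 = 7879/32827 = pi_A  (ok)
  7879/32827*1/5 + 5965/32827*2/5 + 21081/131308*1/4 + 29547/131308*1/20 + 6326/32827*1/20 = 5965/32827 = pi_B  (ok)
  7879/32827*7/20 + 5965/32827*1/20 + 21081/131308*1/20 + 29547/131308*1/20 + 6326/32827*1/4 = 21081/131308 = pi_C  (ok)
  7879/32827*1/20 + 5965/32827*1/5 + 21081/131308*9/20 + 29547/131308*1/4 + 6326/32827*1/4 = 29547/131308 = pi_D  (ok)
  7879/32827*1/4 + 5965/32827*1/5 + 21081/131308*1/20 + 29547/131308*1/20 + 6326/32827*2/5 = 6326/32827 = pi_E  (ok)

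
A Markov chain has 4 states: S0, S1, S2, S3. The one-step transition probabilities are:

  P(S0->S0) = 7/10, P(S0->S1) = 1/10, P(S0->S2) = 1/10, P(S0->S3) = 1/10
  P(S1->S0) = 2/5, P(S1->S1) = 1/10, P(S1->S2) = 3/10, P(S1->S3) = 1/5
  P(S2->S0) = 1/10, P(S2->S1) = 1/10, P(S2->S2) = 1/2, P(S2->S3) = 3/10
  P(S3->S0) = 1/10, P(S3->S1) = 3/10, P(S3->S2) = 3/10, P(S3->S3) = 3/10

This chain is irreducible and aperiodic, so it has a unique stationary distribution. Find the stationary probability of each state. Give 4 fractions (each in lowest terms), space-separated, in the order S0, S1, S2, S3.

Answer: 5/14 1/7 2/7 3/14

Derivation:
The stationary distribution satisfies pi = pi * P, i.e.:
  pi_S0 = 7/10*pi_S0 + 2/5*pi_S1 + 1/10*pi_S2 + 1/10*pi_S3
  pi_S1 = 1/10*pi_S0 + 1/10*pi_S1 + 1/10*pi_S2 + 3/10*pi_S3
  pi_S2 = 1/10*pi_S0 + 3/10*pi_S1 + 1/2*pi_S2 + 3/10*pi_S3
  pi_S3 = 1/10*pi_S0 + 1/5*pi_S1 + 3/10*pi_S2 + 3/10*pi_S3
with normalization: pi_S0 + pi_S1 + pi_S2 + pi_S3 = 1.

Using the first 3 balance equations plus normalization, the linear system A*pi = b is:
  [-3/10, 2/5, 1/10, 1/10] . pi = 0
  [1/10, -9/10, 1/10, 3/10] . pi = 0
  [1/10, 3/10, -1/2, 3/10] . pi = 0
  [1, 1, 1, 1] . pi = 1

Solving yields:
  pi_S0 = 5/14
  pi_S1 = 1/7
  pi_S2 = 2/7
  pi_S3 = 3/14

Verification (pi * P):
  5/14*7/10 + 1/7*2/5 + 2/7*1/10 + 3/14*1/10 = 5/14 = pi_S0  (ok)
  5/14*1/10 + 1/7*1/10 + 2/7*1/10 + 3/14*3/10 = 1/7 = pi_S1  (ok)
  5/14*1/10 + 1/7*3/10 + 2/7*1/2 + 3/14*3/10 = 2/7 = pi_S2  (ok)
  5/14*1/10 + 1/7*1/5 + 2/7*3/10 + 3/14*3/10 = 3/14 = pi_S3  (ok)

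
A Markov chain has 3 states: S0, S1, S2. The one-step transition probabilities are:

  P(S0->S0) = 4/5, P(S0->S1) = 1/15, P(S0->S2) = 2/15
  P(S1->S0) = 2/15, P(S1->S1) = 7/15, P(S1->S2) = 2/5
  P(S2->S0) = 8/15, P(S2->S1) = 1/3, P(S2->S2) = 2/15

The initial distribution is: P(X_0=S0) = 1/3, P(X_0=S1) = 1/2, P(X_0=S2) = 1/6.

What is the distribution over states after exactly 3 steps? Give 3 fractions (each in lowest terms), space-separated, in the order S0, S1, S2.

Propagating the distribution step by step (d_{t+1} = d_t * P):
d_0 = (S0=1/3, S1=1/2, S2=1/6)
  d_1[S0] = 1/3*4/5 + 1/2*2/15 + 1/6*8/15 = 19/45
  d_1[S1] = 1/3*1/15 + 1/2*7/15 + 1/6*1/3 = 14/45
  d_1[S2] = 1/3*2/15 + 1/2*2/5 + 1/6*2/15 = 4/15
d_1 = (S0=19/45, S1=14/45, S2=4/15)
  d_2[S0] = 19/45*4/5 + 14/45*2/15 + 4/15*8/15 = 352/675
  d_2[S1] = 19/45*1/15 + 14/45*7/15 + 4/15*1/3 = 59/225
  d_2[S2] = 19/45*2/15 + 14/45*2/5 + 4/15*2/15 = 146/675
d_2 = (S0=352/675, S1=59/225, S2=146/675)
  d_3[S0] = 352/675*4/5 + 59/225*2/15 + 146/675*8/15 = 5746/10125
  d_3[S1] = 352/675*1/15 + 59/225*7/15 + 146/675*1/3 = 2321/10125
  d_3[S2] = 352/675*2/15 + 59/225*2/5 + 146/675*2/15 = 686/3375
d_3 = (S0=5746/10125, S1=2321/10125, S2=686/3375)

Answer: 5746/10125 2321/10125 686/3375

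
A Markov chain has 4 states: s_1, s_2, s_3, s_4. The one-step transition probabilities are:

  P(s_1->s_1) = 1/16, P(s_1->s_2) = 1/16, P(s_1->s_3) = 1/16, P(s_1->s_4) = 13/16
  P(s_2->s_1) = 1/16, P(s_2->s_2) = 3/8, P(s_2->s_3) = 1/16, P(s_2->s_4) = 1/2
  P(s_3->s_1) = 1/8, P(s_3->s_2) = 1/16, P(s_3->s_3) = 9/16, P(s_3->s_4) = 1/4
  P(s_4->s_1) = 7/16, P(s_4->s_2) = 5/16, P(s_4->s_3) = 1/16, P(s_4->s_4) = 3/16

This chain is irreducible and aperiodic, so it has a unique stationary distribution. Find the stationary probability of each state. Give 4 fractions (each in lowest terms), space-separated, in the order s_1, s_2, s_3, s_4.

The stationary distribution satisfies pi = pi * P, i.e.:
  pi_s_1 = 1/16*pi_s_1 + 1/16*pi_s_2 + 1/8*pi_s_3 + 7/16*pi_s_4
  pi_s_2 = 1/16*pi_s_1 + 3/8*pi_s_2 + 1/16*pi_s_3 + 5/16*pi_s_4
  pi_s_3 = 1/16*pi_s_1 + 1/16*pi_s_2 + 9/16*pi_s_3 + 1/16*pi_s_4
  pi_s_4 = 13/16*pi_s_1 + 1/2*pi_s_2 + 1/4*pi_s_3 + 3/16*pi_s_4
with normalization: pi_s_1 + pi_s_2 + pi_s_3 + pi_s_4 = 1.

Using the first 3 balance equations plus normalization, the linear system A*pi = b is:
  [-15/16, 1/16, 1/8, 7/16] . pi = 0
  [1/16, -5/8, 1/16, 5/16] . pi = 0
  [1/16, 1/16, -7/16, 1/16] . pi = 0
  [1, 1, 1, 1] . pi = 1

Solving yields:
  pi_s_1 = 61/272
  pi_s_2 = 49/204
  pi_s_3 = 1/8
  pi_s_4 = 335/816

Verification (pi * P):
  61/272*1/16 + 49/204*1/16 + 1/8*1/8 + 335/816*7/16 = 61/272 = pi_s_1  (ok)
  61/272*1/16 + 49/204*3/8 + 1/8*1/16 + 335/816*5/16 = 49/204 = pi_s_2  (ok)
  61/272*1/16 + 49/204*1/16 + 1/8*9/16 + 335/816*1/16 = 1/8 = pi_s_3  (ok)
  61/272*13/16 + 49/204*1/2 + 1/8*1/4 + 335/816*3/16 = 335/816 = pi_s_4  (ok)

Answer: 61/272 49/204 1/8 335/816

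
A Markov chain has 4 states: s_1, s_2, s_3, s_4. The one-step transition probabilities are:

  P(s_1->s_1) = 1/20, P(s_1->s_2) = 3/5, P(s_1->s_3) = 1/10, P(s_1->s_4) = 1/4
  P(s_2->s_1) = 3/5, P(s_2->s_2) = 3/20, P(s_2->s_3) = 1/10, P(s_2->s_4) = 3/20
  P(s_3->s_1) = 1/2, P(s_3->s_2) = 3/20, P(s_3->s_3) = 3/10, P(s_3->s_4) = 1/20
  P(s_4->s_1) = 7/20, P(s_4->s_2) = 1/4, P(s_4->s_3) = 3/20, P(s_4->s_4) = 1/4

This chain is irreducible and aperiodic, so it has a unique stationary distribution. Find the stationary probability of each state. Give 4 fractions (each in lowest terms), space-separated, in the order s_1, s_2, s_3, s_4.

The stationary distribution satisfies pi = pi * P, i.e.:
  pi_s_1 = 1/20*pi_s_1 + 3/5*pi_s_2 + 1/2*pi_s_3 + 7/20*pi_s_4
  pi_s_2 = 3/5*pi_s_1 + 3/20*pi_s_2 + 3/20*pi_s_3 + 1/4*pi_s_4
  pi_s_3 = 1/10*pi_s_1 + 1/10*pi_s_2 + 3/10*pi_s_3 + 3/20*pi_s_4
  pi_s_4 = 1/4*pi_s_1 + 3/20*pi_s_2 + 1/20*pi_s_3 + 1/4*pi_s_4
with normalization: pi_s_1 + pi_s_2 + pi_s_3 + pi_s_4 = 1.

Using the first 3 balance equations plus normalization, the linear system A*pi = b is:
  [-19/20, 3/5, 1/2, 7/20] . pi = 0
  [3/5, -17/20, 3/20, 1/4] . pi = 0
  [1/10, 1/10, -7/10, 3/20] . pi = 0
  [1, 1, 1, 1] . pi = 1

Solving yields:
  pi_s_1 = 1591/4577
  pi_s_2 = 2979/9154
  pi_s_3 = 1253/9154
  pi_s_4 = 870/4577

Verification (pi * P):
  1591/4577*1/20 + 2979/9154*3/5 + 1253/9154*1/2 + 870/4577*7/20 = 1591/4577 = pi_s_1  (ok)
  1591/4577*3/5 + 2979/9154*3/20 + 1253/9154*3/20 + 870/4577*1/4 = 2979/9154 = pi_s_2  (ok)
  1591/4577*1/10 + 2979/9154*1/10 + 1253/9154*3/10 + 870/4577*3/20 = 1253/9154 = pi_s_3  (ok)
  1591/4577*1/4 + 2979/9154*3/20 + 1253/9154*1/20 + 870/4577*1/4 = 870/4577 = pi_s_4  (ok)

Answer: 1591/4577 2979/9154 1253/9154 870/4577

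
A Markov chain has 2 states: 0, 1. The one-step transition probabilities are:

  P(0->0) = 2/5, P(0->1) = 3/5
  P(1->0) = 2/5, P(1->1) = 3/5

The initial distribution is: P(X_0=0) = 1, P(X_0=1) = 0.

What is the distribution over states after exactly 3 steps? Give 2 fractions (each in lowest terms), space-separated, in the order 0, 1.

Answer: 2/5 3/5

Derivation:
Propagating the distribution step by step (d_{t+1} = d_t * P):
d_0 = (0=1, 1=0)
  d_1[0] = 1*2/5 + 0*2/5 = 2/5
  d_1[1] = 1*3/5 + 0*3/5 = 3/5
d_1 = (0=2/5, 1=3/5)
  d_2[0] = 2/5*2/5 + 3/5*2/5 = 2/5
  d_2[1] = 2/5*3/5 + 3/5*3/5 = 3/5
d_2 = (0=2/5, 1=3/5)
  d_3[0] = 2/5*2/5 + 3/5*2/5 = 2/5
  d_3[1] = 2/5*3/5 + 3/5*3/5 = 3/5
d_3 = (0=2/5, 1=3/5)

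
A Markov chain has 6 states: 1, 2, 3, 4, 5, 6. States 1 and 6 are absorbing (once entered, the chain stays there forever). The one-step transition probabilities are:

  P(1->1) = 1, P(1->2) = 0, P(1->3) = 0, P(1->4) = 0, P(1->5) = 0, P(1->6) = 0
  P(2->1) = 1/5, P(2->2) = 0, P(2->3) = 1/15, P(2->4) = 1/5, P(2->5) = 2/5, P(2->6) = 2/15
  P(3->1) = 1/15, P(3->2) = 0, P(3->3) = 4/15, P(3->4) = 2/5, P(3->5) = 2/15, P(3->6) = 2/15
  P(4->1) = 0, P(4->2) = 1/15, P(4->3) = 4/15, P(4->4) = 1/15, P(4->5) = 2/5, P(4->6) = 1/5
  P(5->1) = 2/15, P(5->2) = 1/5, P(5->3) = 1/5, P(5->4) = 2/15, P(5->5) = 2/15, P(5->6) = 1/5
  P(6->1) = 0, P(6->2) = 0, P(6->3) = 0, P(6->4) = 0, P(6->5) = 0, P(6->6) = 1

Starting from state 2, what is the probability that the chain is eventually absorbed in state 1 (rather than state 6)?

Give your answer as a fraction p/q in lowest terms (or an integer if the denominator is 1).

Let a_i = P(absorbed in 1 | start in state i).
Boundary conditions: a_1 = 1, a_6 = 0.
For each transient state i, a_i = sum_j P(i->j) * a_j:
  a_2 = 1/5*a_1 + 0*a_2 + 1/15*a_3 + 1/5*a_4 + 2/5*a_5 + 2/15*a_6
  a_3 = 1/15*a_1 + 0*a_2 + 4/15*a_3 + 2/5*a_4 + 2/15*a_5 + 2/15*a_6
  a_4 = 0*a_1 + 1/15*a_2 + 4/15*a_3 + 1/15*a_4 + 2/5*a_5 + 1/5*a_6
  a_5 = 2/15*a_1 + 1/5*a_2 + 1/5*a_3 + 2/15*a_4 + 2/15*a_5 + 1/5*a_6

Substituting a_1 = 1 and a_6 = 0, rearrange to (I - Q) a = r where r[i] = P(i -> 1):
  [1, -1/15, -1/5, -2/5] . (a_2, a_3, a_4, a_5) = 1/5
  [0, 11/15, -2/5, -2/15] . (a_2, a_3, a_4, a_5) = 1/15
  [-1/15, -4/15, 14/15, -2/5] . (a_2, a_3, a_4, a_5) = 0
  [-1/5, -1/5, -2/15, 13/15] . (a_2, a_3, a_4, a_5) = 2/15

Solving yields:
  a_2 = 6862/16319
  a_3 = 4995/16319
  a_4 = 4460/16319
  a_5 = 5933/16319

Starting state is 2, so the absorption probability is a_2 = 6862/16319.

Answer: 6862/16319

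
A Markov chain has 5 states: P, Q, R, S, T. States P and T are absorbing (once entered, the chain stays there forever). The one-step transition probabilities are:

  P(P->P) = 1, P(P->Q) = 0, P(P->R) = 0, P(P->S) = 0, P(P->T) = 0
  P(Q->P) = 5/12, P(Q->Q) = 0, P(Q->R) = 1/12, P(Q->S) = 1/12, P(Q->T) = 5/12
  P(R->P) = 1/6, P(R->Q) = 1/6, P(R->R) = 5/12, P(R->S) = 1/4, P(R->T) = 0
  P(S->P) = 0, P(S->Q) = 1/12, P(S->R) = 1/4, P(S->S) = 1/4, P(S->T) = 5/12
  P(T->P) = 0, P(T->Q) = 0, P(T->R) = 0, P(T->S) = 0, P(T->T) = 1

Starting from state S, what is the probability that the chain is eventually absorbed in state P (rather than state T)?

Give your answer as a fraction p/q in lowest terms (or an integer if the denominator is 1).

Let a_i = P(absorbed in P | start in state i).
Boundary conditions: a_P = 1, a_T = 0.
For each transient state i, a_i = sum_j P(i->j) * a_j:
  a_Q = 5/12*a_P + 0*a_Q + 1/12*a_R + 1/12*a_S + 5/12*a_T
  a_R = 1/6*a_P + 1/6*a_Q + 5/12*a_R + 1/4*a_S + 0*a_T
  a_S = 0*a_P + 1/12*a_Q + 1/4*a_R + 1/4*a_S + 5/12*a_T

Substituting a_P = 1 and a_T = 0, rearrange to (I - Q) a = r where r[i] = P(i -> P):
  [1, -1/12, -1/12] . (a_Q, a_R, a_S) = 5/12
  [-1/6, 7/12, -1/4] . (a_Q, a_R, a_S) = 1/6
  [-1/12, -1/4, 3/4] . (a_Q, a_R, a_S) = 0

Solving yields:
  a_Q = 147/307
  a_R = 319/614
  a_S = 139/614

Starting state is S, so the absorption probability is a_S = 139/614.

Answer: 139/614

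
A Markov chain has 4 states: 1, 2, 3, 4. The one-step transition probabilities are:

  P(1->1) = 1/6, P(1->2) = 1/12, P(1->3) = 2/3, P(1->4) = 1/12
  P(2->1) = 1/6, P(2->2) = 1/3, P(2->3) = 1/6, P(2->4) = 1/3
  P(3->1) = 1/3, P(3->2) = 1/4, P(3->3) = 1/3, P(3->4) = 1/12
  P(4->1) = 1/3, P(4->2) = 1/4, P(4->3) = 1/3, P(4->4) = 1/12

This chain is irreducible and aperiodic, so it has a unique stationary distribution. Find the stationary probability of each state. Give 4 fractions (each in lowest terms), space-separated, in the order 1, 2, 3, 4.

Answer: 19/75 17/75 19/50 7/50

Derivation:
The stationary distribution satisfies pi = pi * P, i.e.:
  pi_1 = 1/6*pi_1 + 1/6*pi_2 + 1/3*pi_3 + 1/3*pi_4
  pi_2 = 1/12*pi_1 + 1/3*pi_2 + 1/4*pi_3 + 1/4*pi_4
  pi_3 = 2/3*pi_1 + 1/6*pi_2 + 1/3*pi_3 + 1/3*pi_4
  pi_4 = 1/12*pi_1 + 1/3*pi_2 + 1/12*pi_3 + 1/12*pi_4
with normalization: pi_1 + pi_2 + pi_3 + pi_4 = 1.

Using the first 3 balance equations plus normalization, the linear system A*pi = b is:
  [-5/6, 1/6, 1/3, 1/3] . pi = 0
  [1/12, -2/3, 1/4, 1/4] . pi = 0
  [2/3, 1/6, -2/3, 1/3] . pi = 0
  [1, 1, 1, 1] . pi = 1

Solving yields:
  pi_1 = 19/75
  pi_2 = 17/75
  pi_3 = 19/50
  pi_4 = 7/50

Verification (pi * P):
  19/75*1/6 + 17/75*1/6 + 19/50*1/3 + 7/50*1/3 = 19/75 = pi_1  (ok)
  19/75*1/12 + 17/75*1/3 + 19/50*1/4 + 7/50*1/4 = 17/75 = pi_2  (ok)
  19/75*2/3 + 17/75*1/6 + 19/50*1/3 + 7/50*1/3 = 19/50 = pi_3  (ok)
  19/75*1/12 + 17/75*1/3 + 19/50*1/12 + 7/50*1/12 = 7/50 = pi_4  (ok)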